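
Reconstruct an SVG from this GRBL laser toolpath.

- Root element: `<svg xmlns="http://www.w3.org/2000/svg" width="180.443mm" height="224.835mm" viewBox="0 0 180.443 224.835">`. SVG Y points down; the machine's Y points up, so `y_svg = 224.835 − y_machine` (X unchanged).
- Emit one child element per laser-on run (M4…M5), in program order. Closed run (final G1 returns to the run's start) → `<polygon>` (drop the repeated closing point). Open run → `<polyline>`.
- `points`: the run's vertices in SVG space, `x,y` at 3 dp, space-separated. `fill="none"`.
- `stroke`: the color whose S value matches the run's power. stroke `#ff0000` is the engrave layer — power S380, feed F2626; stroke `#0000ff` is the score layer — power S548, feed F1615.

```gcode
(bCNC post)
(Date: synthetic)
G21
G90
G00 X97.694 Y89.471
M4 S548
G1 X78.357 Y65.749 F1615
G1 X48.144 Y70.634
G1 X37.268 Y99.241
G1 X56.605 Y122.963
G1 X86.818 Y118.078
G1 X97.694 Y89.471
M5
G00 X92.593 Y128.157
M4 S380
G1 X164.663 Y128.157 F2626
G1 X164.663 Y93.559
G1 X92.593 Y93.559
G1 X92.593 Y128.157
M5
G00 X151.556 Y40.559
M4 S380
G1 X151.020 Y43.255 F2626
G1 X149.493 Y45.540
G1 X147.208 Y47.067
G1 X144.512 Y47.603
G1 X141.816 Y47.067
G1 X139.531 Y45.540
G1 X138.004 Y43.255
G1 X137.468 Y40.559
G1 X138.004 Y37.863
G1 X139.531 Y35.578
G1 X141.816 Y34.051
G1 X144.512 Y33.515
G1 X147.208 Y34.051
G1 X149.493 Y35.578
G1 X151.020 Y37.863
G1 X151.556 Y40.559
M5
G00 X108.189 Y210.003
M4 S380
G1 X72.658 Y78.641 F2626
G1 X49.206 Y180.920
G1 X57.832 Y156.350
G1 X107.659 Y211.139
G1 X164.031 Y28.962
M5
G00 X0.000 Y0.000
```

Machine Y-up, SVG Y-down with viewBox height 224.835, so y_svg = 224.835 − y_machine; X carries over.

Run 1: S548 ⇒ score layer `#0000ff`. The run returns to its start, so emit a `<polygon>` with points (Y-flipped): 97.694,135.364 78.357,159.086 48.144,154.201 37.268,125.594 56.605,101.872 86.818,106.757.

Run 2: S380 ⇒ engrave layer `#ff0000`. The run returns to its start, so emit a `<polygon>` with points (Y-flipped): 92.593,96.678 164.663,96.678 164.663,131.276 92.593,131.276.

Run 3: power S380 maps to stroke `#ff0000` (engrave). The run returns to its start, so emit a `<polygon>` with points (Y-flipped): 151.556,184.276 151.020,181.580 149.493,179.295 147.208,177.768 144.512,177.232 141.816,177.768 139.531,179.295 138.004,181.580 137.468,184.276 138.004,186.972 139.531,189.257 141.816,190.784 144.512,191.320 147.208,190.784 149.493,189.257 151.020,186.972.

Run 4: the run's S380 means `#ff0000` (engrave). The run is open, so emit a `<polyline>` with points (Y-flipped): 108.189,14.832 72.658,146.194 49.206,43.915 57.832,68.485 107.659,13.696 164.031,195.873.

<svg xmlns="http://www.w3.org/2000/svg" width="180.443mm" height="224.835mm" viewBox="0 0 180.443 224.835">
  <polygon points="97.694,135.364 78.357,159.086 48.144,154.201 37.268,125.594 56.605,101.872 86.818,106.757" fill="none" stroke="#0000ff"/>
  <polygon points="92.593,96.678 164.663,96.678 164.663,131.276 92.593,131.276" fill="none" stroke="#ff0000"/>
  <polygon points="151.556,184.276 151.020,181.580 149.493,179.295 147.208,177.768 144.512,177.232 141.816,177.768 139.531,179.295 138.004,181.580 137.468,184.276 138.004,186.972 139.531,189.257 141.816,190.784 144.512,191.320 147.208,190.784 149.493,189.257 151.020,186.972" fill="none" stroke="#ff0000"/>
  <polyline points="108.189,14.832 72.658,146.194 49.206,43.915 57.832,68.485 107.659,13.696 164.031,195.873" fill="none" stroke="#ff0000"/>
</svg>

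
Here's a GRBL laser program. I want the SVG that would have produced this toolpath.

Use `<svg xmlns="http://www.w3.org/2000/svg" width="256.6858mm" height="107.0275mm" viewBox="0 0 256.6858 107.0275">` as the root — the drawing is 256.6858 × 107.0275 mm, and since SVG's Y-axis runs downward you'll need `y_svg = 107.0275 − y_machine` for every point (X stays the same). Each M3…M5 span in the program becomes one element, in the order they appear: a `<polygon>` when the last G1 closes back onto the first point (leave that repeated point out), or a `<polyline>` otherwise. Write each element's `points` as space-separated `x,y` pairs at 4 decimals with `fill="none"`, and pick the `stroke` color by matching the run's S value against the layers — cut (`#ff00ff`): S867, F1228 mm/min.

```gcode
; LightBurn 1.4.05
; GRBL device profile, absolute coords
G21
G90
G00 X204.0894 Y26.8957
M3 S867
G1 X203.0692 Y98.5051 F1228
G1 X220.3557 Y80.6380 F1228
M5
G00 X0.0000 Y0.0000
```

<svg xmlns="http://www.w3.org/2000/svg" width="256.6858mm" height="107.0275mm" viewBox="0 0 256.6858 107.0275">
  <polyline points="204.0894,80.1318 203.0692,8.5224 220.3557,26.3895" fill="none" stroke="#ff00ff"/>
</svg>

Each laser-on run becomes one SVG element. Flip Y back into SVG space with y_svg = 107.0275 − y_machine. Every run uses S867, so all elements get stroke `#ff00ff` (cut).

Run 1: The run is open, so emit a `<polyline>` with points (Y-flipped): 204.0894,80.1318 203.0692,8.5224 220.3557,26.3895.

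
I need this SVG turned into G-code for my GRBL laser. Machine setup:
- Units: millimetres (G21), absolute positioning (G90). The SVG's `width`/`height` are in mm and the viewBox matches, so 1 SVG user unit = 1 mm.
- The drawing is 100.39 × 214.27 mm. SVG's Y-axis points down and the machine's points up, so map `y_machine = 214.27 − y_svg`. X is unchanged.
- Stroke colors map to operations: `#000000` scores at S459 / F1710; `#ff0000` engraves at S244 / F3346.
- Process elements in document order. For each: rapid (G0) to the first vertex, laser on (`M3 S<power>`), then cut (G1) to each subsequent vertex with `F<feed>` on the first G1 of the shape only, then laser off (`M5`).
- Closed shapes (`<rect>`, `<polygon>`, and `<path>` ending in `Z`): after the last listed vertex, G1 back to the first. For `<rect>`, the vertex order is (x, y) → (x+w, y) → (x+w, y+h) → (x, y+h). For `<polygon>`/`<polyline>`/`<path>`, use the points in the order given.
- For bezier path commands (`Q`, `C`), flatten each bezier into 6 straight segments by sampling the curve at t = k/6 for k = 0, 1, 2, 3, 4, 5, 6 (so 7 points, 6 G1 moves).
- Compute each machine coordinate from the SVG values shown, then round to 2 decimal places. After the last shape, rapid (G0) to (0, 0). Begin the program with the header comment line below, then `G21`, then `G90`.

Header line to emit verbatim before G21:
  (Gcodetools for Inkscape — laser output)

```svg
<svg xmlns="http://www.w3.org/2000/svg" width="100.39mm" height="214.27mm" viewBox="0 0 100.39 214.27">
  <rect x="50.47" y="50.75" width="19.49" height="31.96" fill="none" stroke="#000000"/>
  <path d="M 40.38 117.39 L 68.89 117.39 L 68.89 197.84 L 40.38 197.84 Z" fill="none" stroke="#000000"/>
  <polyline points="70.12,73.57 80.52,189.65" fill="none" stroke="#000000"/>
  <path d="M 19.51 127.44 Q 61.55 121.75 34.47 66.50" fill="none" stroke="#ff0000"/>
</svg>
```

viewBox `0 0 100.39 214.27` with mm width/height → 1 unit = 1 mm. Flip: y_m = 214.27 − y_svg.

**Shape 1** — `<rect>` rectangle, stroke `#000000` → score (S459, F1710). Machine vertices: (50.47,163.52) → (69.96,163.52) → (69.96,131.56) → (50.47,131.56) → (50.47,163.52). Closed: final G1 returns to the first vertex.

**Shape 2** — `<path>` rectangle, stroke `#000000` → score (S459, F1710). Machine vertices: (40.38,96.88) → (68.89,96.88) → (68.89,16.43) → (40.38,16.43) → (40.38,96.88). Closed: final G1 returns to the first vertex.

**Shape 3** — `<polyline>` line segment, stroke `#000000` → score (S459, F1710). Machine vertices: (70.12,140.70) → (80.52,24.62). Open path.

**Shape 4** — `<path>` quadratic bezier, stroke `#ff0000` → engrave (S244, F3346). Control points (SVG): P0=(19.51,127.44), P1=(61.55,121.75), P2=(34.47,66.50); sampled at t=k/6. Machine vertices: (19.51,86.83) → (31.60,90.10) → (39.86,96.13) → (44.27,104.91) → (44.84,116.44) → (41.58,130.73) → (34.47,147.77). Open path.

(Gcodetools for Inkscape — laser output)
G21
G90
G0 X50.47 Y163.52
M3 S459
G1 X69.96 Y163.52 F1710
G1 X69.96 Y131.56
G1 X50.47 Y131.56
G1 X50.47 Y163.52
M5
G0 X40.38 Y96.88
M3 S459
G1 X68.89 Y96.88 F1710
G1 X68.89 Y16.43
G1 X40.38 Y16.43
G1 X40.38 Y96.88
M5
G0 X70.12 Y140.70
M3 S459
G1 X80.52 Y24.62 F1710
M5
G0 X19.51 Y86.83
M3 S244
G1 X31.60 Y90.10 F3346
G1 X39.86 Y96.13
G1 X44.27 Y104.91
G1 X44.84 Y116.44
G1 X41.58 Y130.73
G1 X34.47 Y147.77
M5
G0 X0.00 Y0.00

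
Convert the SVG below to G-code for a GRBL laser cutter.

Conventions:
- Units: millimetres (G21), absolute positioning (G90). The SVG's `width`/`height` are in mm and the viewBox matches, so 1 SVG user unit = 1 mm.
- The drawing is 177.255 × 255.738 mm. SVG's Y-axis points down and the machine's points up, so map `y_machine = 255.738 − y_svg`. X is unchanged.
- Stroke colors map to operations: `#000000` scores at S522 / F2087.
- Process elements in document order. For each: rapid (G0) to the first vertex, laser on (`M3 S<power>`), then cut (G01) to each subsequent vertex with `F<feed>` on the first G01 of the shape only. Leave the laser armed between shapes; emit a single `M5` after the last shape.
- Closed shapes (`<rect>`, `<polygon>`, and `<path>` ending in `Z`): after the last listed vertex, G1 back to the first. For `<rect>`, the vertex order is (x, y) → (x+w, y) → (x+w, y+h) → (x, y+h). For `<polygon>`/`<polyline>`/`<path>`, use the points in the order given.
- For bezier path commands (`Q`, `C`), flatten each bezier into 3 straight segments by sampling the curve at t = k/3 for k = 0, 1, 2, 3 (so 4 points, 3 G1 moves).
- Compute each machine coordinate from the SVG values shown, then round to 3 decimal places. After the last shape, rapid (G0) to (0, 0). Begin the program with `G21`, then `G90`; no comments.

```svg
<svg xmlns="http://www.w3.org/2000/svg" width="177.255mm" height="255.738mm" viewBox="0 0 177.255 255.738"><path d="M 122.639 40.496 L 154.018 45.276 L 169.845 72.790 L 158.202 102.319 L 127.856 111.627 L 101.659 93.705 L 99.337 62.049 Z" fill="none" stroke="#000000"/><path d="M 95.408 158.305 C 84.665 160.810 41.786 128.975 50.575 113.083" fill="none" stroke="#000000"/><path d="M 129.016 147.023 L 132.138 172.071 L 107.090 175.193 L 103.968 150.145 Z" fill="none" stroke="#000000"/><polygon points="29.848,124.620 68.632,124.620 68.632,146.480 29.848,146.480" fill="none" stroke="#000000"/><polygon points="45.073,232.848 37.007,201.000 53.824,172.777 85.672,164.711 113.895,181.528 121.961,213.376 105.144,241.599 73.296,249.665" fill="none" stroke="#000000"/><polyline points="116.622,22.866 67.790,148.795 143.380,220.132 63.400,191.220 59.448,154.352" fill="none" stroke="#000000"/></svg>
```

G21
G90
G0 X122.639 Y215.242
M3 S522
G01 X154.018 Y210.462 F2087
G01 X169.845 Y182.948
G01 X158.202 Y153.419
G01 X127.856 Y144.111
G01 X101.659 Y162.033
G01 X99.337 Y193.689
G01 X122.639 Y215.242
G0 X95.408 Y97.433
M3 S522
G01 X77.057 Y104.512 F2087
G01 X55.905 Y123.311
G01 X50.575 Y142.655
G0 X129.016 Y108.715
M3 S522
G01 X132.138 Y83.667 F2087
G01 X107.090 Y80.545
G01 X103.968 Y105.593
G01 X129.016 Y108.715
G0 X29.848 Y131.118
M3 S522
G01 X68.632 Y131.118 F2087
G01 X68.632 Y109.258
G01 X29.848 Y109.258
G01 X29.848 Y131.118
G0 X45.073 Y22.890
M3 S522
G01 X37.007 Y54.738 F2087
G01 X53.824 Y82.961
G01 X85.672 Y91.027
G01 X113.895 Y74.210
G01 X121.961 Y42.362
G01 X105.144 Y14.139
G01 X73.296 Y6.073
G01 X45.073 Y22.890
G0 X116.622 Y232.872
M3 S522
G01 X67.790 Y106.943 F2087
G01 X143.380 Y35.606
G01 X63.400 Y64.518
G01 X59.448 Y101.386
M5
G0 X0.000 Y0.000

Since the viewBox matches the mm dimensions, user units are millimetres directly. The only transform is the Y-flip y_m = 255.738 − y_svg.

Shape 1 is a regular polygon drawn with `<path>`. Its stroke #000000 means score at S522, F2087. After flipping Y the toolpath is (122.639,215.242) → (154.018,210.462) → (169.845,182.948) → (158.202,153.419) → (127.856,144.111) → (101.659,162.033) → (99.337,193.689) → (122.639,215.242), returning to the start.

Shape 2 is a cubic bezier drawn with `<path>`. Its stroke #000000 means score at S522, F2087. After flipping Y the toolpath is (95.408,97.433) → (77.057,104.512) → (55.905,123.311) → (50.575,142.655).

Shape 3 is a regular polygon drawn with `<path>`. Its stroke #000000 means score at S522, F2087. After flipping Y the toolpath is (129.016,108.715) → (132.138,83.667) → (107.090,80.545) → (103.968,105.593) → (129.016,108.715), returning to the start.

Shape 4 is a rectangle drawn with `<polygon>`. Its stroke #000000 means score at S522, F2087. After flipping Y the toolpath is (29.848,131.118) → (68.632,131.118) → (68.632,109.258) → (29.848,109.258) → (29.848,131.118), returning to the start.

Shape 5 is a regular polygon drawn with `<polygon>`. Its stroke #000000 means score at S522, F2087. After flipping Y the toolpath is (45.073,22.890) → (37.007,54.738) → (53.824,82.961) → (85.672,91.027) → (113.895,74.210) → (121.961,42.362) → (105.144,14.139) → (73.296,6.073) → (45.073,22.890), returning to the start.

Shape 6 is a open polyline drawn with `<polyline>`. Its stroke #000000 means score at S522, F2087. After flipping Y the toolpath is (116.622,232.872) → (67.790,106.943) → (143.380,35.606) → (63.400,64.518) → (59.448,101.386).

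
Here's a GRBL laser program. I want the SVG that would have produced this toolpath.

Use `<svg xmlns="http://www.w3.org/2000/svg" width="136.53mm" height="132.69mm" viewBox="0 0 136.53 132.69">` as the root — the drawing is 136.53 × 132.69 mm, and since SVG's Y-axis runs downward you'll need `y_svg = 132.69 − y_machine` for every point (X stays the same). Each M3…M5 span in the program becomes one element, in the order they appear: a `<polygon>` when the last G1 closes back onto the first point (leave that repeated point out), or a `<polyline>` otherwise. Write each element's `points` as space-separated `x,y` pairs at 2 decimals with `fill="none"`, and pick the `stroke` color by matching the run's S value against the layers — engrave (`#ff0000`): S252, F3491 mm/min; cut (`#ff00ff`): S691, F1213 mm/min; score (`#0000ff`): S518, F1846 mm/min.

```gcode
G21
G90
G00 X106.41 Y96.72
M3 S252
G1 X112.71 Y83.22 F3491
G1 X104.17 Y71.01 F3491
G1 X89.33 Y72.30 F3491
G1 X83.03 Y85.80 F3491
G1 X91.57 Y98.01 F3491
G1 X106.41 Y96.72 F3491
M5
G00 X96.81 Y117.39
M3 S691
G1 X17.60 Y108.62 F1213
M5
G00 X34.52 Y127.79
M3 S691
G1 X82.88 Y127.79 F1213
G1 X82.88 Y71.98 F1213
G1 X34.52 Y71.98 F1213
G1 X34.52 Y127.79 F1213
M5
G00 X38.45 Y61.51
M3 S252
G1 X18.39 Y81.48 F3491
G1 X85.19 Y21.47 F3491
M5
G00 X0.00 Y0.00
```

<svg xmlns="http://www.w3.org/2000/svg" width="136.53mm" height="132.69mm" viewBox="0 0 136.53 132.69">
  <polygon points="106.41,35.97 112.71,49.47 104.17,61.68 89.33,60.39 83.03,46.89 91.57,34.68" fill="none" stroke="#ff0000"/>
  <polyline points="96.81,15.30 17.60,24.07" fill="none" stroke="#ff00ff"/>
  <polygon points="34.52,4.90 82.88,4.90 82.88,60.71 34.52,60.71" fill="none" stroke="#ff00ff"/>
  <polyline points="38.45,71.18 18.39,51.21 85.19,111.22" fill="none" stroke="#ff0000"/>
</svg>

Machine Y-up, SVG Y-down with viewBox height 132.69, so y_svg = 132.69 − y_machine; X carries over.

Run 1: power S252 maps to stroke `#ff0000` (engrave). The run returns to its start, so emit a `<polygon>` with points (Y-flipped): 106.41,35.97 112.71,49.47 104.17,61.68 89.33,60.39 83.03,46.89 91.57,34.68.

Run 2: S691 ⇒ cut layer `#ff00ff`. The run is open, so emit a `<polyline>` with points (Y-flipped): 96.81,15.30 17.60,24.07.

Run 3: S691 ⇒ cut layer `#ff00ff`. The run returns to its start, so emit a `<polygon>` with points (Y-flipped): 34.52,4.90 82.88,4.90 82.88,60.71 34.52,60.71.

Run 4: power S252 maps to stroke `#ff0000` (engrave). The run is open, so emit a `<polyline>` with points (Y-flipped): 38.45,71.18 18.39,51.21 85.19,111.22.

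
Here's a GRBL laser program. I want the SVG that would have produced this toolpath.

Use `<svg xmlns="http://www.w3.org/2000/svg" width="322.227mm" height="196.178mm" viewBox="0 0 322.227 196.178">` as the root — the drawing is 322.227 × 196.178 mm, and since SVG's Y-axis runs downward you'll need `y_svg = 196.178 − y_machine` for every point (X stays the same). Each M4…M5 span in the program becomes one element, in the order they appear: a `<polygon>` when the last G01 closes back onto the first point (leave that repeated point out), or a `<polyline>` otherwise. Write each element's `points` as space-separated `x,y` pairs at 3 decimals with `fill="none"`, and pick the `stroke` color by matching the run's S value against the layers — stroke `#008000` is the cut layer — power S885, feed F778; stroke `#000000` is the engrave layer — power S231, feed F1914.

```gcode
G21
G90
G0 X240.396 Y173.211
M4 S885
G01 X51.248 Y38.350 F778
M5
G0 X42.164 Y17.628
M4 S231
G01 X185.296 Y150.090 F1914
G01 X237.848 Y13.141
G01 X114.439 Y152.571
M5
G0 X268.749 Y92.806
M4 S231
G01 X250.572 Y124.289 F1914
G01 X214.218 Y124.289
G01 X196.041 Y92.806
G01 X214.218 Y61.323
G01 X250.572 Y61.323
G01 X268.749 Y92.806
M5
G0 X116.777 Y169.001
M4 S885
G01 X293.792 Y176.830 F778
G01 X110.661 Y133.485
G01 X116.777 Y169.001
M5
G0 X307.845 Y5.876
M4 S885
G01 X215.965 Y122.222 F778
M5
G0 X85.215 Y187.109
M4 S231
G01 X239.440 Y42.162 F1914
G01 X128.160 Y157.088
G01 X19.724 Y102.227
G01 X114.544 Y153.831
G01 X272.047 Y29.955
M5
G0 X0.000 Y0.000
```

<svg xmlns="http://www.w3.org/2000/svg" width="322.227mm" height="196.178mm" viewBox="0 0 322.227 196.178">
  <polyline points="240.396,22.967 51.248,157.828" fill="none" stroke="#008000"/>
  <polyline points="42.164,178.550 185.296,46.088 237.848,183.037 114.439,43.607" fill="none" stroke="#000000"/>
  <polygon points="268.749,103.372 250.572,71.889 214.218,71.889 196.041,103.372 214.218,134.855 250.572,134.855" fill="none" stroke="#000000"/>
  <polygon points="116.777,27.177 293.792,19.348 110.661,62.693" fill="none" stroke="#008000"/>
  <polyline points="307.845,190.302 215.965,73.956" fill="none" stroke="#008000"/>
  <polyline points="85.215,9.069 239.440,154.016 128.160,39.090 19.724,93.951 114.544,42.347 272.047,166.223" fill="none" stroke="#000000"/>
</svg>

Each laser-on run becomes one SVG element. Flip Y back into SVG space with y_svg = 196.178 − y_machine.

Run 1: the run's S885 means `#008000` (cut). The run is open, so emit a `<polyline>` with points (Y-flipped): 240.396,22.967 51.248,157.828.

Run 2: the run's S231 means `#000000` (engrave). The run is open, so emit a `<polyline>` with points (Y-flipped): 42.164,178.550 185.296,46.088 237.848,183.037 114.439,43.607.

Run 3: S231 ⇒ engrave layer `#000000`. The run returns to its start, so emit a `<polygon>` with points (Y-flipped): 268.749,103.372 250.572,71.889 214.218,71.889 196.041,103.372 214.218,134.855 250.572,134.855.

Run 4: S885 ⇒ cut layer `#008000`. The run returns to its start, so emit a `<polygon>` with points (Y-flipped): 116.777,27.177 293.792,19.348 110.661,62.693.

Run 5: power S885 maps to stroke `#008000` (cut). The run is open, so emit a `<polyline>` with points (Y-flipped): 307.845,190.302 215.965,73.956.

Run 6: power S231 maps to stroke `#000000` (engrave). The run is open, so emit a `<polyline>` with points (Y-flipped): 85.215,9.069 239.440,154.016 128.160,39.090 19.724,93.951 114.544,42.347 272.047,166.223.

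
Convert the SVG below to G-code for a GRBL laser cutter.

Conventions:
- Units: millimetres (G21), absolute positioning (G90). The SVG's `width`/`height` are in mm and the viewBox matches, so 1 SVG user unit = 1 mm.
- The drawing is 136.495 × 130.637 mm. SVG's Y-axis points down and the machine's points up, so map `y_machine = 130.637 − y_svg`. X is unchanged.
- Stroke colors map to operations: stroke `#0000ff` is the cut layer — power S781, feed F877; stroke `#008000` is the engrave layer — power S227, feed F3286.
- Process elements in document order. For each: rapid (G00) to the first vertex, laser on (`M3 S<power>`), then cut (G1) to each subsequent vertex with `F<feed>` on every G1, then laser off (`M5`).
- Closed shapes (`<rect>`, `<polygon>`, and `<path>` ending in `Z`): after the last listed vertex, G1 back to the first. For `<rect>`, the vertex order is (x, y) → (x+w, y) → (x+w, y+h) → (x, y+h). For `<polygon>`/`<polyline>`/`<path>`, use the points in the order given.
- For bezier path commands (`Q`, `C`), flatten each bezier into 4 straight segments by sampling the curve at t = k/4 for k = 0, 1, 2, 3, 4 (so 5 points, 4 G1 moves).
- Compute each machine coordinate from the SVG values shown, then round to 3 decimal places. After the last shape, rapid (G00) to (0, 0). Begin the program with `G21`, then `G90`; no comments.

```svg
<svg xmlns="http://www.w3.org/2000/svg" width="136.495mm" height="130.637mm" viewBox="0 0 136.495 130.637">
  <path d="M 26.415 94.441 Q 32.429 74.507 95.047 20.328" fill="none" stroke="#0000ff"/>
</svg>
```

G21
G90
G00 X26.415 Y36.196
M3 S781
G1 X32.960 Y48.303 F877
G1 X46.580 Y64.691 F877
G1 X67.276 Y85.360 F877
G1 X95.047 Y110.309 F877
M5
G00 X0.000 Y0.000

Since the viewBox matches the mm dimensions, user units are millimetres directly. The only transform is the Y-flip y_m = 130.637 − y_svg.

Shape 1 is a quadratic bezier drawn with `<path>`. Its stroke #0000ff means cut at S781, F877. After flipping Y the toolpath is (26.415,36.196) → (32.960,48.303) → (46.580,64.691) → (67.276,85.360) → (95.047,110.309).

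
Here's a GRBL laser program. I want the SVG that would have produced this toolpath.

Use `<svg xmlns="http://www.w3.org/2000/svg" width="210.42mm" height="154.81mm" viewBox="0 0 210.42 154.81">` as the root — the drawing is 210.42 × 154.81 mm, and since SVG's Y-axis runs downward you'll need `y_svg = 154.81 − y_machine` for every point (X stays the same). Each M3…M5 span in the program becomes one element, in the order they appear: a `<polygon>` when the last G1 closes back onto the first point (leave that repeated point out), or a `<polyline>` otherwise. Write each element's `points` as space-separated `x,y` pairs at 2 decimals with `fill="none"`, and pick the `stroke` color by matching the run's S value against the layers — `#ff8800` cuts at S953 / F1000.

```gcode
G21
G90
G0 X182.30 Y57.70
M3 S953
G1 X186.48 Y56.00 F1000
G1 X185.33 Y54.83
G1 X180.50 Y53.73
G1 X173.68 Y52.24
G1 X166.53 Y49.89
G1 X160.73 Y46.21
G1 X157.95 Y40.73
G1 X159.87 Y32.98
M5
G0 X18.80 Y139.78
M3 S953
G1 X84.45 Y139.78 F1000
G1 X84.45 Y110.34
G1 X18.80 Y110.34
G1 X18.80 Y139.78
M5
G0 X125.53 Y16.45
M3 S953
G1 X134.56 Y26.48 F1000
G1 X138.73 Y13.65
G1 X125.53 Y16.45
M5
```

Machine Y-up, SVG Y-down with viewBox height 154.81, so y_svg = 154.81 − y_machine; X carries over. Every run uses S953, so all elements get stroke `#ff8800` (cut).

Run 1: The run is open, so emit a `<polyline>` with points (Y-flipped): 182.30,97.11 186.48,98.81 185.33,99.98 180.50,101.08 173.68,102.57 166.53,104.92 160.73,108.60 157.95,114.08 159.87,121.83.

Run 2: The run returns to its start, so emit a `<polygon>` with points (Y-flipped): 18.80,15.03 84.45,15.03 84.45,44.47 18.80,44.47.

Run 3: The run returns to its start, so emit a `<polygon>` with points (Y-flipped): 125.53,138.36 134.56,128.33 138.73,141.16.

<svg xmlns="http://www.w3.org/2000/svg" width="210.42mm" height="154.81mm" viewBox="0 0 210.42 154.81">
  <polyline points="182.30,97.11 186.48,98.81 185.33,99.98 180.50,101.08 173.68,102.57 166.53,104.92 160.73,108.60 157.95,114.08 159.87,121.83" fill="none" stroke="#ff8800"/>
  <polygon points="18.80,15.03 84.45,15.03 84.45,44.47 18.80,44.47" fill="none" stroke="#ff8800"/>
  <polygon points="125.53,138.36 134.56,128.33 138.73,141.16" fill="none" stroke="#ff8800"/>
</svg>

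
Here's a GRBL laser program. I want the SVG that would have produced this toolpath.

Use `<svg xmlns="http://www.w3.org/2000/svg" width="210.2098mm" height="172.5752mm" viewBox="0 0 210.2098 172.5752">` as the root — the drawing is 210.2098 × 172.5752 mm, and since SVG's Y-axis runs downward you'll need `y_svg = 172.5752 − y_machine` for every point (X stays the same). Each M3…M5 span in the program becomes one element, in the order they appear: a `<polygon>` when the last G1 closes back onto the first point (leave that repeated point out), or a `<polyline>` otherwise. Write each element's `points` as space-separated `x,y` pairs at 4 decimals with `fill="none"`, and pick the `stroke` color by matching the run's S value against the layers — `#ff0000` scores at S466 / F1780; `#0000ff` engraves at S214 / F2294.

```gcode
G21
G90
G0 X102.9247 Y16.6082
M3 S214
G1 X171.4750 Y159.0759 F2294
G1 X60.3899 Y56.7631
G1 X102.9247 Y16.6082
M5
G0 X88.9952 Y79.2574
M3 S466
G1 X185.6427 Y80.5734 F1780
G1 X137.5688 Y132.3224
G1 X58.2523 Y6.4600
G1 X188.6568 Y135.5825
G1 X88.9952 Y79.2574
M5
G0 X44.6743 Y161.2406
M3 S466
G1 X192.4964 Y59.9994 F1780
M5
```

y_svg = 172.5752 − y_m.

[1] S214→`#0000ff` (engrave); closed run; points: 102.9247,155.9670 171.4750,13.4993 60.3899,115.8121

[2] S466→`#ff0000` (score); closed run; points: 88.9952,93.3178 185.6427,92.0018 137.5688,40.2528 58.2523,166.1152 188.6568,36.9927

[3] S466→`#ff0000` (score); open run; points: 44.6743,11.3346 192.4964,112.5758

<svg xmlns="http://www.w3.org/2000/svg" width="210.2098mm" height="172.5752mm" viewBox="0 0 210.2098 172.5752">
  <polygon points="102.9247,155.9670 171.4750,13.4993 60.3899,115.8121" fill="none" stroke="#0000ff"/>
  <polygon points="88.9952,93.3178 185.6427,92.0018 137.5688,40.2528 58.2523,166.1152 188.6568,36.9927" fill="none" stroke="#ff0000"/>
  <polyline points="44.6743,11.3346 192.4964,112.5758" fill="none" stroke="#ff0000"/>
</svg>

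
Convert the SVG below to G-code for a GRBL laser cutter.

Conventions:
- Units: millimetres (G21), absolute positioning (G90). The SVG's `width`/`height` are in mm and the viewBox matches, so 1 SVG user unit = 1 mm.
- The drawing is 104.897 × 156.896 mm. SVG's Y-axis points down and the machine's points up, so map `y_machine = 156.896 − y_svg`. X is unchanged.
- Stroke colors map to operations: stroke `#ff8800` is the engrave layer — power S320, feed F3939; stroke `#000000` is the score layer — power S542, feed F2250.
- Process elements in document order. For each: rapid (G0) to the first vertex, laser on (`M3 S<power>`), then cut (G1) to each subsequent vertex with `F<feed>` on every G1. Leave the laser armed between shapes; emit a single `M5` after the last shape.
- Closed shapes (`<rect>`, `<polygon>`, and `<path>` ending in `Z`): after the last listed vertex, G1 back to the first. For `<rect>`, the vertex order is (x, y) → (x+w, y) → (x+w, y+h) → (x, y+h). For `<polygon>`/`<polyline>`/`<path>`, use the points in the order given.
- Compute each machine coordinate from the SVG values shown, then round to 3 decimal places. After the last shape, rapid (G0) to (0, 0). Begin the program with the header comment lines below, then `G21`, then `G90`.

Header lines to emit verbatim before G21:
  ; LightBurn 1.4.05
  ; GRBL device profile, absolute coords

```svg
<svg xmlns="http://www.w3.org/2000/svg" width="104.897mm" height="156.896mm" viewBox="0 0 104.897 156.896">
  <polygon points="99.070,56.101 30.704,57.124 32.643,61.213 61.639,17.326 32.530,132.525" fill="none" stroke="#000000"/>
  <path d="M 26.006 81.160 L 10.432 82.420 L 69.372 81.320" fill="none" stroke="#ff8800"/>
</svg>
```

viewBox `0 0 104.897 156.896` with mm width/height → 1 unit = 1 mm. Flip: y_m = 156.896 − y_svg.

**Shape 1** — `<polygon>` closed polygon, stroke `#000000` → score (S542, F2250). Machine vertices: (99.070,100.795) → (30.704,99.772) → (32.643,95.683) → (61.639,139.570) → (32.530,24.371) → (99.070,100.795). Closed: final G1 returns to the first vertex.

**Shape 2** — `<path>` open polyline, stroke `#ff8800` → engrave (S320, F3939). Machine vertices: (26.006,75.736) → (10.432,74.476) → (69.372,75.576). Open path.

; LightBurn 1.4.05
; GRBL device profile, absolute coords
G21
G90
G0 X99.070 Y100.795
M3 S542
G1 X30.704 Y99.772 F2250
G1 X32.643 Y95.683 F2250
G1 X61.639 Y139.570 F2250
G1 X32.530 Y24.371 F2250
G1 X99.070 Y100.795 F2250
G0 X26.006 Y75.736
M3 S320
G1 X10.432 Y74.476 F3939
G1 X69.372 Y75.576 F3939
M5
G0 X0.000 Y0.000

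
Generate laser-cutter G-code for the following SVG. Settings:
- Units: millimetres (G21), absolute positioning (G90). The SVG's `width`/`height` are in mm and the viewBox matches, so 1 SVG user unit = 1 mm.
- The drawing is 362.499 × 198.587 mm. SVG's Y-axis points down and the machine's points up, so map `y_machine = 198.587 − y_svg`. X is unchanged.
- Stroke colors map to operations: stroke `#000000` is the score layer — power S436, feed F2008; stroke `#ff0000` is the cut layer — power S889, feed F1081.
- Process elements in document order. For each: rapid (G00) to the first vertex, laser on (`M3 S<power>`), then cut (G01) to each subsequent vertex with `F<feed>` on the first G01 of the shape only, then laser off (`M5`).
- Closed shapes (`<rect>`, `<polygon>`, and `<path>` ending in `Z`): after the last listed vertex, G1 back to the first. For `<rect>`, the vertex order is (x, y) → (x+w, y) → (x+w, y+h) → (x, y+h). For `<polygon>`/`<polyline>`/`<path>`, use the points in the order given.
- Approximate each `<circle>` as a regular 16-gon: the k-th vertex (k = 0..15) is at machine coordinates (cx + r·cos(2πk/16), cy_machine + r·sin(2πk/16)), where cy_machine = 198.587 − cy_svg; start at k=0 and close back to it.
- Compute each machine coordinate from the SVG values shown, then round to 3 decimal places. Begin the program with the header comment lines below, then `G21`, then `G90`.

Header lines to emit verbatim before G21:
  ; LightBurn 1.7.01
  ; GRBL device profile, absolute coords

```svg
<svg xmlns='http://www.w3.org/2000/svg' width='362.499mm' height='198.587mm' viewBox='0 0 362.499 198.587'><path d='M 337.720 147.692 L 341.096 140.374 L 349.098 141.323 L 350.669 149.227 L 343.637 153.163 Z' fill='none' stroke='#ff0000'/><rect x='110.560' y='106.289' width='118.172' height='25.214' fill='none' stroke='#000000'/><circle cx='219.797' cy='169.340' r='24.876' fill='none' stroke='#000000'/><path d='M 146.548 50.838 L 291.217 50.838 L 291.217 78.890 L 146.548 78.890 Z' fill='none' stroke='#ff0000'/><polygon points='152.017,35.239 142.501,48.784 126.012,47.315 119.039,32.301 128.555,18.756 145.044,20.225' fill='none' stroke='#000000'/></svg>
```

; LightBurn 1.7.01
; GRBL device profile, absolute coords
G21
G90
G00 X337.720 Y50.895
M3 S889
G01 X341.096 Y58.213 F1081
G01 X349.098 Y57.264
G01 X350.669 Y49.360
G01 X343.637 Y45.424
G01 X337.720 Y50.895
M5
G00 X110.560 Y92.298
M3 S436
G01 X228.732 Y92.298 F2008
G01 X228.732 Y67.084
G01 X110.560 Y67.084
G01 X110.560 Y92.298
M5
G00 X244.673 Y29.247
M3 S436
G01 X242.779 Y38.767 F2008
G01 X237.387 Y46.837
G01 X229.317 Y52.229
G01 X219.797 Y54.123
G01 X210.277 Y52.229
G01 X202.207 Y46.837
G01 X196.815 Y38.767
G01 X194.921 Y29.247
G01 X196.815 Y19.727
G01 X202.207 Y11.657
G01 X210.277 Y6.265
G01 X219.797 Y4.371
G01 X229.317 Y6.265
G01 X237.387 Y11.657
G01 X242.779 Y19.727
G01 X244.673 Y29.247
M5
G00 X146.548 Y147.749
M3 S889
G01 X291.217 Y147.749 F1081
G01 X291.217 Y119.697
G01 X146.548 Y119.697
G01 X146.548 Y147.749
M5
G00 X152.017 Y163.348
M3 S436
G01 X142.501 Y149.803 F2008
G01 X126.012 Y151.272
G01 X119.039 Y166.286
G01 X128.555 Y179.831
G01 X145.044 Y178.362
G01 X152.017 Y163.348
M5

Since the viewBox matches the mm dimensions, user units are millimetres directly. The only transform is the Y-flip y_m = 198.587 − y_svg.

Shape 1 is a regular polygon drawn with `<path>`. Its stroke #ff0000 means cut at S889, F1081. After flipping Y the toolpath is (337.720,50.895) → (341.096,58.213) → (349.098,57.264) → (350.669,49.360) → (343.637,45.424) → (337.720,50.895), returning to the start.

Shape 2 is a rectangle drawn with `<rect>`. Its stroke #000000 means score at S436, F2008. After flipping Y the toolpath is (110.560,92.298) → (228.732,92.298) → (228.732,67.084) → (110.560,67.084) → (110.560,92.298), returning to the start.

Shape 3 is a circle drawn with `<circle>`. Its stroke #000000 means score at S436, F2008. After flipping Y the toolpath is (244.673,29.247) → (242.779,38.767) → (237.387,46.837) → (229.317,52.229) → (219.797,54.123) → (210.277,52.229) → (202.207,46.837) → (196.815,38.767) → (194.921,29.247) → (196.815,19.727) → (202.207,11.657) → (210.277,6.265) → (219.797,4.371) → (229.317,6.265) → (237.387,11.657) → (242.779,19.727) → (244.673,29.247), returning to the start.

Shape 4 is a rectangle drawn with `<path>`. Its stroke #ff0000 means cut at S889, F1081. After flipping Y the toolpath is (146.548,147.749) → (291.217,147.749) → (291.217,119.697) → (146.548,119.697) → (146.548,147.749), returning to the start.

Shape 5 is a regular polygon drawn with `<polygon>`. Its stroke #000000 means score at S436, F2008. After flipping Y the toolpath is (152.017,163.348) → (142.501,149.803) → (126.012,151.272) → (119.039,166.286) → (128.555,179.831) → (145.044,178.362) → (152.017,163.348), returning to the start.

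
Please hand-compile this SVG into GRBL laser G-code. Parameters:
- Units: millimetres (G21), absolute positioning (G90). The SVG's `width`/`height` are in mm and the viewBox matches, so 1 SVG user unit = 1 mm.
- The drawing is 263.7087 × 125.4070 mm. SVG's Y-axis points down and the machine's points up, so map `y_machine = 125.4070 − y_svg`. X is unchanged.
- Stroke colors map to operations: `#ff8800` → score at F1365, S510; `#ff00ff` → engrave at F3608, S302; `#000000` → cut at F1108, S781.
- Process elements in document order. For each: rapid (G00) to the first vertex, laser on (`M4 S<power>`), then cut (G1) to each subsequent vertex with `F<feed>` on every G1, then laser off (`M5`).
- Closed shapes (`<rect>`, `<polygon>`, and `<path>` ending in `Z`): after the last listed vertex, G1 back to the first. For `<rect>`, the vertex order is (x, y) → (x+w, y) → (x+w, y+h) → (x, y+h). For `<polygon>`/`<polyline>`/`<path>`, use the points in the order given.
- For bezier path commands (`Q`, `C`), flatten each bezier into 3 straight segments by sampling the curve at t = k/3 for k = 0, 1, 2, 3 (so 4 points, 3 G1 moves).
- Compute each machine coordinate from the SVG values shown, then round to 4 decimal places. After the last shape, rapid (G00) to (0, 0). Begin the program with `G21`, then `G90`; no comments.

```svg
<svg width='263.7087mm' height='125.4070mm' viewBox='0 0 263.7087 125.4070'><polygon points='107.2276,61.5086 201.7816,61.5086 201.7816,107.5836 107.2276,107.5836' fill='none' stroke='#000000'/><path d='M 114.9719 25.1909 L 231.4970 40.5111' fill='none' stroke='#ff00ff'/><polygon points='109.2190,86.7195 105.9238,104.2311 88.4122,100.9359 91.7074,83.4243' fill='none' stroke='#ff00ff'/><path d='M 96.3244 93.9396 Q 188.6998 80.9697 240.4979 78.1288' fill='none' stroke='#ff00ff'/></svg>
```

viewBox `0 0 263.7087 125.4070` with mm width/height → 1 unit = 1 mm. Flip: y_m = 125.4070 − y_svg.

**Shape 1** — `<polygon>` rectangle, stroke `#000000` → cut (S781, F1108). Machine vertices: (107.2276,63.8984) → (201.7816,63.8984) → (201.7816,17.8234) → (107.2276,17.8234) → (107.2276,63.8984). Closed: final G1 returns to the first vertex.

**Shape 2** — `<path>` line segment, stroke `#ff00ff` → engrave (S302, F3608). Machine vertices: (114.9719,100.2161) → (231.4970,84.8959). Open path.

**Shape 3** — `<polygon>` regular polygon, stroke `#ff00ff` → engrave (S302, F3608). Machine vertices: (109.2190,38.6875) → (105.9238,21.1759) → (88.4122,24.4711) → (91.7074,41.9827) → (109.2190,38.6875). Closed: final G1 returns to the first vertex.

**Shape 4** — `<path>` quadratic bezier, stroke `#ff00ff` → engrave (S302, F3608). Control points (SVG): P0=(96.3244,93.9396), P1=(188.6998,80.9697), P2=(240.4979,78.1288); sampled at t=k/3. Machine vertices: (96.3244,31.4674) → (153.3994,38.9886) → (201.4572,44.2588) → (240.4979,47.2782). Open path.

G21
G90
G00 X107.2276 Y63.8984
M4 S781
G1 X201.7816 Y63.8984 F1108
G1 X201.7816 Y17.8234 F1108
G1 X107.2276 Y17.8234 F1108
G1 X107.2276 Y63.8984 F1108
M5
G00 X114.9719 Y100.2161
M4 S302
G1 X231.4970 Y84.8959 F3608
M5
G00 X109.2190 Y38.6875
M4 S302
G1 X105.9238 Y21.1759 F3608
G1 X88.4122 Y24.4711 F3608
G1 X91.7074 Y41.9827 F3608
G1 X109.2190 Y38.6875 F3608
M5
G00 X96.3244 Y31.4674
M4 S302
G1 X153.3994 Y38.9886 F3608
G1 X201.4572 Y44.2588 F3608
G1 X240.4979 Y47.2782 F3608
M5
G00 X0.0000 Y0.0000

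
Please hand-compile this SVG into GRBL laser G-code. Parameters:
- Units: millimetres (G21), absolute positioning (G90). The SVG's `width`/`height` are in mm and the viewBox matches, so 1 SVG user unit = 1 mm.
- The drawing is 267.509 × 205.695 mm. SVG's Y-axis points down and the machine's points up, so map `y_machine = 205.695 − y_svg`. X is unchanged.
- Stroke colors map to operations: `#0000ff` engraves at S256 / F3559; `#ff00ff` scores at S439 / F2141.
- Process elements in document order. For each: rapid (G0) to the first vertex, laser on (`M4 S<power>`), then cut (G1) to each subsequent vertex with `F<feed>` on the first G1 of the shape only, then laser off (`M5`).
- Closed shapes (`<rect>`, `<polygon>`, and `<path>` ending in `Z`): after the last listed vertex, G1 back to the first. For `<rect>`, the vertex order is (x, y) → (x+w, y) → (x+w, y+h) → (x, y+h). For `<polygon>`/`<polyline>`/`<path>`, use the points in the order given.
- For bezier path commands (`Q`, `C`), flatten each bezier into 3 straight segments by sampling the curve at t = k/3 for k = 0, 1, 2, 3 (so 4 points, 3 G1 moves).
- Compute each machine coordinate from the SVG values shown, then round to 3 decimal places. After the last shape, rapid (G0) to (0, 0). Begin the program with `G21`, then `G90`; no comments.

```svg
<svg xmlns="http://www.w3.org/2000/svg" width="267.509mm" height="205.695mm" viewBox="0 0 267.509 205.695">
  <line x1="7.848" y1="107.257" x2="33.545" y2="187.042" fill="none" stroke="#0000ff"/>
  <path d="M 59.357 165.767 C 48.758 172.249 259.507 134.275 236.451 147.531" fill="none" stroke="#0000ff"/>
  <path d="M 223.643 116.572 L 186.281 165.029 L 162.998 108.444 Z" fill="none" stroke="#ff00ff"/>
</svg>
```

Since the viewBox matches the mm dimensions, user units are millimetres directly. The only transform is the Y-flip y_m = 205.695 − y_svg.

Shape 1 is a line segment drawn with `<line>`. Its stroke #0000ff means engrave at S256, F3559. After flipping Y the toolpath is (7.848,98.438) → (33.545,18.653).

Shape 2 is a cubic bezier drawn with `<path>`. Its stroke #0000ff means engrave at S256, F3559. After flipping Y the toolpath is (59.357,39.928) → (105.683,44.721) → (198.430,57.887) → (236.451,58.164).

Shape 3 is a regular polygon drawn with `<path>`. Its stroke #ff00ff means score at S439, F2141. After flipping Y the toolpath is (223.643,89.123) → (186.281,40.666) → (162.998,97.251) → (223.643,89.123), returning to the start.

G21
G90
G0 X7.848 Y98.438
M4 S256
G1 X33.545 Y18.653 F3559
M5
G0 X59.357 Y39.928
M4 S256
G1 X105.683 Y44.721 F3559
G1 X198.430 Y57.887
G1 X236.451 Y58.164
M5
G0 X223.643 Y89.123
M4 S439
G1 X186.281 Y40.666 F2141
G1 X162.998 Y97.251
G1 X223.643 Y89.123
M5
G0 X0.000 Y0.000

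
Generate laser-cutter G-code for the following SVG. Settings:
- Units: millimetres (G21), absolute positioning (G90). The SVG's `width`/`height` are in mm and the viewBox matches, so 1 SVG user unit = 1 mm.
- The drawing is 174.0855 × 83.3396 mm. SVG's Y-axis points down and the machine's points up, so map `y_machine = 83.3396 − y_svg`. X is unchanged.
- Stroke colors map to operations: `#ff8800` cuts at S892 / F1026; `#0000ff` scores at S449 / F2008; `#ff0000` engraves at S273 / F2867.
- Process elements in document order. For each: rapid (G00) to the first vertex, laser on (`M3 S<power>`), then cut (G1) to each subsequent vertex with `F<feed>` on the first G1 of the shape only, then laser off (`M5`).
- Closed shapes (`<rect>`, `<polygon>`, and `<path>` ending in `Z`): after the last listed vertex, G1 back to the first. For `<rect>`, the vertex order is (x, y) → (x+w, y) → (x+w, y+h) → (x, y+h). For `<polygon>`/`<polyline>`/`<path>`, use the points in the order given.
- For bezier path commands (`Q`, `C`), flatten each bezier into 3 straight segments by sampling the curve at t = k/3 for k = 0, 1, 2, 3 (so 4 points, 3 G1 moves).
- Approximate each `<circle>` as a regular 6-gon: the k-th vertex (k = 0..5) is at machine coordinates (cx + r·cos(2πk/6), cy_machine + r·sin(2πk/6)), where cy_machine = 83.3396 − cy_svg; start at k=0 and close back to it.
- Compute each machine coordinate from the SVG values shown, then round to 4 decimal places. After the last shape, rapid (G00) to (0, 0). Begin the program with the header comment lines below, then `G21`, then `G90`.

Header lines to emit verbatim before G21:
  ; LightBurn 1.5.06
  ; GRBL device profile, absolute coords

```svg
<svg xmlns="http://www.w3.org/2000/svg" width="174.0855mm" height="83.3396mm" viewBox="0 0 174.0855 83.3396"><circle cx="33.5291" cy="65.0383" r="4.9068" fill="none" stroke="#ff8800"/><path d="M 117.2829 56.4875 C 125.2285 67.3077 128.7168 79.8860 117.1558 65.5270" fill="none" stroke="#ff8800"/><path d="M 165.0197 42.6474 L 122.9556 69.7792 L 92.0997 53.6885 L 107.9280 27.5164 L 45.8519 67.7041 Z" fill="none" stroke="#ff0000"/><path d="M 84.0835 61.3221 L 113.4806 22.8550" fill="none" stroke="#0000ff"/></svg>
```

; LightBurn 1.5.06
; GRBL device profile, absolute coords
G21
G90
G00 X38.4359 Y18.3013
M3 S892
G1 X35.9825 Y22.5507 F1026
G1 X31.0757 Y22.5507
G1 X28.6223 Y18.3013
G1 X31.0757 Y14.0519
G1 X35.9825 Y14.0519
G1 X38.4359 Y18.3013
M5
G00 X117.2829 Y26.8521
M3 S892
G1 X123.3504 Y16.5087 F1026
G1 X124.0927 Y11.3699
G1 X117.1558 Y17.8126
M5
G00 X165.0197 Y40.6922
M3 S273
G1 X122.9556 Y13.5604 F2867
G1 X92.0997 Y29.6511
G1 X107.9280 Y55.8232
G1 X45.8519 Y15.6355
G1 X165.0197 Y40.6922
M5
G00 X84.0835 Y22.0175
M3 S449
G1 X113.4806 Y60.4846 F2008
M5
G00 X0.0000 Y0.0000

Since the viewBox matches the mm dimensions, user units are millimetres directly. The only transform is the Y-flip y_m = 83.3396 − y_svg.

Shape 1 is a circle drawn with `<circle>`. Its stroke #ff8800 means cut at S892, F1026. After flipping Y the toolpath is (38.4359,18.3013) → (35.9825,22.5507) → (31.0757,22.5507) → (28.6223,18.3013) → (31.0757,14.0519) → (35.9825,14.0519) → (38.4359,18.3013), returning to the start.

Shape 2 is a cubic bezier drawn with `<path>`. Its stroke #ff8800 means cut at S892, F1026. After flipping Y the toolpath is (117.2829,26.8521) → (123.3504,16.5087) → (124.0927,11.3699) → (117.1558,17.8126).

Shape 3 is a closed polygon drawn with `<path>`. Its stroke #ff0000 means engrave at S273, F2867. After flipping Y the toolpath is (165.0197,40.6922) → (122.9556,13.5604) → (92.0997,29.6511) → (107.9280,55.8232) → (45.8519,15.6355) → (165.0197,40.6922), returning to the start.

Shape 4 is a line segment drawn with `<path>`. Its stroke #0000ff means score at S449, F2008. After flipping Y the toolpath is (84.0835,22.0175) → (113.4806,60.4846).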